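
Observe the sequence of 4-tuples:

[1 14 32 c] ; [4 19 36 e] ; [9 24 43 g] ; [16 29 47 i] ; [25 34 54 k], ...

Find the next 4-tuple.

For the first entry, perfect squares: 1², 2², 3², …: 1, 4, 9, 16, 25 → 36.
Second entry: 14, 19, 24, 29, 34 → 39 (+5 each step).
Third entry goes 32, 36, 43, 47, 54 → 58 (alternating steps +4, +7, +4, +7, …).
Letter: c, e, g, i, k → m (letters move forward 2 places in the alphabet).
Putting it together: [36 39 58 m].

[36 39 58 m]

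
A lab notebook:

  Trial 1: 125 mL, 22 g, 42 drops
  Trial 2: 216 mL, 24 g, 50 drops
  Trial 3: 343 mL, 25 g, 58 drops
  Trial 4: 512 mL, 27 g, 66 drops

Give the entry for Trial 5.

ML: perfect cubes: 5³, 6³, 7³, …, so 125, 216, 343, 512 → 729.
G — alternating steps +2, +1, +2, +1, …: 22, 24, 25, 27 → 28.
Drops: 42, 50, 58, 66 → 74 (+8 each step).
So the next record is 729 mL, 28 g, 74 drops.

729 mL, 28 g, 74 drops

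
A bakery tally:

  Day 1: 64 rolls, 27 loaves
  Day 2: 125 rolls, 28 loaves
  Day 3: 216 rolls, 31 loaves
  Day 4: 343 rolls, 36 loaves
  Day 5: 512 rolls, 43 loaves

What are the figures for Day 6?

Rolls: 64, 125, 216, 343, 512 → 729 (perfect cubes: 4³, 5³, 6³, …).
Loaves goes 27, 28, 31, 36, 43 → 52 (differences are 1, 3, 5, … (increasing by 2 each time)).
Combining the parts gives 729 rolls, 52 loaves.

729 rolls, 52 loaves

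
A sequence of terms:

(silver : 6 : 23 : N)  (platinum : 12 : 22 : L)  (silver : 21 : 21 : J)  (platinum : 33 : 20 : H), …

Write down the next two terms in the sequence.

Metal: silver, platinum, silver, platinum → silver → platinum (alternates silver ↔ platinum).
Second value: 6, 12, 21, 33 → 48 → 66 (differences are 6, 9, 12, … (increasing by 3 each time)).
Third value — −1 each step: 23, 22, 21, 20 → 19 → 18.
Letter: letters move back 2 places in the alphabet, so N, L, J, H → F → D.
So the next two terms are (silver : 48 : 19 : F) and (platinum : 66 : 18 : D).

(silver : 48 : 19 : F), (platinum : 66 : 18 : D)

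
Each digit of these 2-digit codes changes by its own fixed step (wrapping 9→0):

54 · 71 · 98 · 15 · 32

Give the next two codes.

59 then 76

First digit: 5, 7, 9, 1, 3 → 5 → 7 (+2 each step, mod 10).
For the second digit, −3 each step, mod 10: 4, 1, 8, 5, 2 → 9 → 6.
So the next two codes are 59 and 76.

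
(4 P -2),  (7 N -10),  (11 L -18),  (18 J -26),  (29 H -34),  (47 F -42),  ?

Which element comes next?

(76 D -50)

First slot — each term is the sum of the two before it: 4, 7, 11, 18, 29, 47 → 76.
Letter: P, N, L, J, H, F → D (letters move back 2 places in the alphabet).
Third slot: -2, -10, -18, -26, -34, -42 → -50 (−8 each step).
So the next element is (76 D -50).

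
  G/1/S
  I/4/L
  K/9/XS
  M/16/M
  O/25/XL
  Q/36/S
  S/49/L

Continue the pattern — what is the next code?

U/64/XS

Letter: letters move forward 2 places in the alphabet, so G, I, K, M, O, Q, S → U.
Second component: perfect squares: 1², 2², 3², …; 1, 4, 9, 16, 25, 36, 49 → 64.
Size — repeats S → L → XS → M → XL: S, L, XS, M, XL, S, L → XS.
Putting it together: U/64/XS.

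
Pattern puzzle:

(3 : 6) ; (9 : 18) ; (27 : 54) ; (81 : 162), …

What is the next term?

For the first coordinate, ×3 each step: 3, 9, 27, 81 → 243.
Second coordinate: always 2 × the first coordinate; 6, 18, 54, 162 → 486.
So the next term is (243 : 486).

(243 : 486)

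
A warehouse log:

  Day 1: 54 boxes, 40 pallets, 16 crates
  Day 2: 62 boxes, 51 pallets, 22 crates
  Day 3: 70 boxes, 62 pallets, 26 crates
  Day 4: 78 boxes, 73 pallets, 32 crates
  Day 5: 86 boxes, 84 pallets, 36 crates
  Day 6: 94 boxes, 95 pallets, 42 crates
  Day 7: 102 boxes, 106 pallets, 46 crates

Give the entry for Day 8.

For the boxes, +8 each step: 54, 62, 70, 78, 86, 94, 102 → 110.
Pallets: +11 each step, so 40, 51, 62, 73, 84, 95, 106 → 117.
Crates: alternating steps +6, +4, +6, +4, …; 16, 22, 26, 32, 36, 42, 46 → 52.
Putting it together: 110 boxes, 117 pallets, 52 crates.

110 boxes, 117 pallets, 52 crates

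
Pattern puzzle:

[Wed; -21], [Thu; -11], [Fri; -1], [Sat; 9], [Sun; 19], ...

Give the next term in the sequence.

Day goes Wed, Thu, Fri, Sat, Sun → Mon (runs through the weekdays Mon→Sun).
Second slot goes -21, -11, -1, 9, 19 → 29 (+10 each step).
Putting it together: [Mon; 29].

[Mon; 29]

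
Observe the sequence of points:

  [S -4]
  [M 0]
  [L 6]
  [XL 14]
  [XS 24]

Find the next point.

[S 36]

Size: S, M, L, XL, XS → S (runs through clothing sizes XS→XL).
Second component — differences are 4, 6, 8, … (increasing by 2 each time): -4, 0, 6, 14, 24 → 36.
Putting it together: [S 36].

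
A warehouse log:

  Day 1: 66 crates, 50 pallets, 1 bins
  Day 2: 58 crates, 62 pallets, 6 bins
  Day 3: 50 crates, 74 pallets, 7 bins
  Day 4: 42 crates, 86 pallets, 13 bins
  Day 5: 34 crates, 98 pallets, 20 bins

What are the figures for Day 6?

Crates: −8 each step; 66, 58, 50, 42, 34 → 26.
Pallets — +12 each step: 50, 62, 74, 86, 98 → 110.
Bins goes 1, 6, 7, 13, 20 → 33 (each term is the sum of the two before it).
Combining the parts gives 26 crates, 110 pallets, 33 bins.

26 crates, 110 pallets, 33 bins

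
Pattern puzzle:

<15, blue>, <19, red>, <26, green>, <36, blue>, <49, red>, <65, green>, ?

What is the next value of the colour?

blue

For the colour, repeats blue → red → green: blue, red, green, blue, red, green → blue.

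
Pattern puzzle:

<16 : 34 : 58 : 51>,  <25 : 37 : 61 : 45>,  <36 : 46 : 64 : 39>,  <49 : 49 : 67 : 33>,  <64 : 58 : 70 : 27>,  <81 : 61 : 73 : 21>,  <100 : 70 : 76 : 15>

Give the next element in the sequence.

First part: perfect squares: 4², 5², 6², …; 16, 25, 36, 49, 64, 81, 100 → 121.
Second part goes 34, 37, 46, 49, 58, 61, 70 → 73 (alternating steps +3, +9, +3, +9, …).
Third part — +3 each step: 58, 61, 64, 67, 70, 73, 76 → 79.
Fourth part: 51, 45, 39, 33, 27, 21, 15 → 9 (−6 each step).
Putting it together: <121 : 73 : 79 : 9>.

<121 : 73 : 79 : 9>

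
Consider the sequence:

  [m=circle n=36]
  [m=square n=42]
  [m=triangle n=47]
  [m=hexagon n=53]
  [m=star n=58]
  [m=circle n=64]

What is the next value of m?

square

M: repeats circle → square → triangle → hexagon → star, so circle, square, triangle, hexagon, star, circle → square.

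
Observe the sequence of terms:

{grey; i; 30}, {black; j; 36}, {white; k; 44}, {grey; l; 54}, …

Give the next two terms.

Shade: repeats grey → black → white; grey, black, white, grey → black → white.
For the letter, letters move forward 1 place in the alphabet: i, j, k, l → m → n.
Third entry: differences are 6, 8, 10, … (increasing by 2 each time), so 30, 36, 44, 54 → 66 → 80.
Putting the parts together: {black; m; 66} and then {white; n; 80}.

{black; m; 66}, {white; n; 80}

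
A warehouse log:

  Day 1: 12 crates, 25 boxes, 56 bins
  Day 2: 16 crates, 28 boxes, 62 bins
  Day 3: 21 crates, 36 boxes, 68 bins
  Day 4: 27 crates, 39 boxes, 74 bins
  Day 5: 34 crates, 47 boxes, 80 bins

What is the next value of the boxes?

Crates: differences are 4, 5, 6, … (increasing by 1 each time), so 12, 16, 21, 27, 34 → 42.
For the boxes, alternating steps +3, +8, +3, +8, …: 25, 28, 36, 39, 47 → 50.
Bins: 56, 62, 68, 74, 80 → 86 (+6 each step).

50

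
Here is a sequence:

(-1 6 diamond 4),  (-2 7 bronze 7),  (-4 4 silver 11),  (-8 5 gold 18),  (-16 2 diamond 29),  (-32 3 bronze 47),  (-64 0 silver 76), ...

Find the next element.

(-128 1 gold 123)

For the first entry, ×2 each step: -1, -2, -4, -8, -16, -32, -64 → -128.
Second entry: alternating steps +1, −3, +1, −3, …, so 6, 7, 4, 5, 2, 3, 0 → 1.
Rank — repeats diamond → bronze → silver → gold: diamond, bronze, silver, gold, diamond, bronze, silver → gold.
For the fourth entry, each term is the sum of the two before it: 4, 7, 11, 18, 29, 47, 76 → 123.
Putting it together: (-128 1 gold 123).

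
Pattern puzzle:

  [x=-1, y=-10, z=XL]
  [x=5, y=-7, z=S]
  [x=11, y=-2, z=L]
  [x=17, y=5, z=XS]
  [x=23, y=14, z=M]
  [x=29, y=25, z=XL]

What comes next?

[x=35, y=38, z=S]

X goes -1, 5, 11, 17, 23, 29 → 35 (+6 each step).
Y: -10, -7, -2, 5, 14, 25 → 38 (differences are 3, 5, 7, … (increasing by 2 each time)).
Z: repeats XL → S → L → XS → M; XL, S, L, XS, M, XL → S.
Combining the parts gives [x=35, y=38, z=S].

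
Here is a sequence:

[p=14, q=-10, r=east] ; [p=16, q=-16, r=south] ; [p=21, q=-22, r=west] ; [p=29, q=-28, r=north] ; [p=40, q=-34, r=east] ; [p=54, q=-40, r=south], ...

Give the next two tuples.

P — differences are 2, 5, 8, … (increasing by 3 each time): 14, 16, 21, 29, 40, 54 → 71 → 91.
Q — −6 each step: -10, -16, -22, -28, -34, -40 → -46 → -52.
R — repeats east → south → west → north: east, south, west, north, east, south → west → north.
So the next two tuples are [p=71, q=-46, r=west] and [p=91, q=-52, r=north].

[p=71, q=-46, r=west], [p=91, q=-52, r=north]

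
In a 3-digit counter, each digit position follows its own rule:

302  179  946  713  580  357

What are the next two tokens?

124, 991

First digit: −2 each step, mod 10, so 3, 1, 9, 7, 5, 3 → 1 → 9.
Second digit — −3 each step, mod 10: 0, 7, 4, 1, 8, 5 → 2 → 9.
Third digit goes 2, 9, 6, 3, 0, 7 → 4 → 1 (−3 each step, mod 10).
Putting the parts together: 124 and then 991.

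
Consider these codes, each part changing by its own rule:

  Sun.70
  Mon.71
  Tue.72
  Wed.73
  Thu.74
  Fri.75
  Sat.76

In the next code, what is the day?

Day goes Sun, Mon, Tue, Wed, Thu, Fri, Sat → Sun (runs through the weekdays Mon→Sun).
For the second component, +1 each step: 70, 71, 72, 73, 74, 75, 76 → 77.

Sun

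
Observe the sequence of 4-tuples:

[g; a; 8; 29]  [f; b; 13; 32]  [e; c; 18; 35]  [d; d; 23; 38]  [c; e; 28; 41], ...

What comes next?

[b; f; 33; 44]

First letter: g, f, e, d, c → b (letters move back 1 place in the alphabet).
Second letter — letters move forward 1 place in the alphabet: a, b, c, d, e → f.
Third entry goes 8, 13, 18, 23, 28 → 33 (+5 each step).
Fourth entry — +3 each step: 29, 32, 35, 38, 41 → 44.
Combining the parts gives [b; f; 33; 44].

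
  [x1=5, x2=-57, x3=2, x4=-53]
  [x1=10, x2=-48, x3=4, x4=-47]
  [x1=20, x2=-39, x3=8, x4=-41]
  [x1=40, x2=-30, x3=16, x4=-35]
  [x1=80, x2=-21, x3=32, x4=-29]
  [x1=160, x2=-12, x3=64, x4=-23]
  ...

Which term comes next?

X1 goes 5, 10, 20, 40, 80, 160 → 320 (×2 each step).
X2: +9 each step; -57, -48, -39, -30, -21, -12 → -3.
X3: 2, 4, 8, 16, 32, 64 → 128 (×2 each step).
X4: +6 each step; -53, -47, -41, -35, -29, -23 → -17.
Putting it together: [x1=320, x2=-3, x3=128, x4=-17].

[x1=320, x2=-3, x3=128, x4=-17]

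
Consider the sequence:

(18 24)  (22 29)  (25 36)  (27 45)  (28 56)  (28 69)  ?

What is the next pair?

(27 84)

First value: differences are 4, 3, 2, … (decreasing by 1 each time); 18, 22, 25, 27, 28, 28 → 27.
For the second value, differences are 5, 7, 9, … (increasing by 2 each time): 24, 29, 36, 45, 56, 69 → 84.
Putting it together: (27 84).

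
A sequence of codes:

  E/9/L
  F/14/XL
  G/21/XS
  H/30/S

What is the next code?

I/41/M

Letter: letters move forward 1 place in the alphabet; E, F, G, H → I.
Second component: 9, 14, 21, 30 → 41 (differences are 5, 7, 9, … (increasing by 2 each time)).
Size — runs through clothing sizes XS→XL: L, XL, XS, S → M.
Putting it together: I/41/M.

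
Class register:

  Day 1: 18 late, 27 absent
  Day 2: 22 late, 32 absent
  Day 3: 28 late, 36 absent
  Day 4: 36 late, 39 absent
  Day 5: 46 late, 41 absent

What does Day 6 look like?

58 late, 42 absent

Late: differences are 4, 6, 8, … (increasing by 2 each time), so 18, 22, 28, 36, 46 → 58.
Absent: 27, 32, 36, 39, 41 → 42 (differences are 5, 4, 3, … (decreasing by 1 each time)).
Putting it together: 58 late, 42 absent.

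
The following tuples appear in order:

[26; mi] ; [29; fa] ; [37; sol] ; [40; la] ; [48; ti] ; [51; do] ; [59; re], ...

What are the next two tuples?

[62; mi], [70; fa]

For the first entry, alternating steps +3, +8, +3, +8, …: 26, 29, 37, 40, 48, 51, 59 → 62 → 70.
For the note, runs through the solfège scale do→ti: mi, fa, sol, la, ti, do, re → mi → fa.
So the next two tuples are [62; mi] and [70; fa].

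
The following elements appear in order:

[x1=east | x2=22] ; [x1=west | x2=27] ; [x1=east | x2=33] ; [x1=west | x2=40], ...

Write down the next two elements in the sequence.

X1 goes east, west, east, west → east → west (alternates east ↔ west).
For the x2, differences are 5, 6, 7, … (increasing by 1 each time): 22, 27, 33, 40 → 48 → 57.
So the next two elements are [x1=east | x2=48] and [x1=west | x2=57].

[x1=east | x2=48], [x1=west | x2=57]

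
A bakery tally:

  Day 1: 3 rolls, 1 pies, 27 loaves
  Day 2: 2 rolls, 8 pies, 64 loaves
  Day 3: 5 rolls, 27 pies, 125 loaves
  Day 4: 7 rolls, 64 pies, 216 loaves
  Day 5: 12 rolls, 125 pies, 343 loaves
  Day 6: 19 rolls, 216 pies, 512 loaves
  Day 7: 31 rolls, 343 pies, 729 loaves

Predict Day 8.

50 rolls, 512 pies, 1000 loaves

Rolls: 3, 2, 5, 7, 12, 19, 31 → 50 (each term is the sum of the two before it).
Pies goes 1, 8, 27, 64, 125, 216, 343 → 512 (perfect cubes: 1³, 2³, 3³, …).
Loaves: 27, 64, 125, 216, 343, 512, 729 → 1000 (perfect cubes: 3³, 4³, 5³, …).
Combining the parts gives 50 rolls, 512 pies, 1000 loaves.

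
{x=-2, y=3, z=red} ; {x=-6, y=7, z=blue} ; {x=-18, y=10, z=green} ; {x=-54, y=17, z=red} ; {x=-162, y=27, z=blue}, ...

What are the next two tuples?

{x=-486, y=44, z=green}, {x=-1458, y=71, z=red}

X: ×3 each step; -2, -6, -18, -54, -162 → -486 → -1458.
Y goes 3, 7, 10, 17, 27 → 44 → 71 (each term is the sum of the two before it).
Z: red, blue, green, red, blue → green → red (repeats red → blue → green).
So the next two tuples are {x=-486, y=44, z=green} and {x=-1458, y=71, z=red}.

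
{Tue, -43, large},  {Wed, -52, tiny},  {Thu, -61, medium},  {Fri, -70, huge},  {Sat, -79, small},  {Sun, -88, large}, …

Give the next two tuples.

For the day, runs through the weekdays Mon→Sun: Tue, Wed, Thu, Fri, Sat, Sun → Mon → Tue.
Second part: −9 each step; -43, -52, -61, -70, -79, -88 → -97 → -106.
Size: repeats large → tiny → medium → huge → small, so large, tiny, medium, huge, small, large → tiny → medium.
So the next two tuples are {Mon, -97, tiny} and {Tue, -106, medium}.

{Mon, -97, tiny}, {Tue, -106, medium}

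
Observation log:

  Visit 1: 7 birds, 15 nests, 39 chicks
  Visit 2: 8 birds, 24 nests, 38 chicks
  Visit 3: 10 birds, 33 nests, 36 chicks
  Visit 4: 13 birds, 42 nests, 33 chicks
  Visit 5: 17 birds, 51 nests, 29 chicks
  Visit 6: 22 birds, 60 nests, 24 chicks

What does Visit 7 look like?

Birds: differences are 1, 2, 3, … (increasing by 1 each time); 7, 8, 10, 13, 17, 22 → 28.
Nests goes 15, 24, 33, 42, 51, 60 → 69 (+9 each step).
Chicks: together with the birds always sums to 46, so 39, 38, 36, 33, 29, 24 → 18.
So the next line is 28 birds, 69 nests, 18 chicks.

28 birds, 69 nests, 18 chicks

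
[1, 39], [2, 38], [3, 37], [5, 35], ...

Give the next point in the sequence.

[8, 32]

First component: each term is the sum of the two before it, so 1, 2, 3, 5 → 8.
Second component: together with the first component always sums to 40; 39, 38, 37, 35 → 32.
Combining the parts gives [8, 32].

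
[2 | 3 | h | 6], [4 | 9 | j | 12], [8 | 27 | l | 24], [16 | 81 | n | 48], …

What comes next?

First entry: ×2 each step; 2, 4, 8, 16 → 32.
Second entry: ×3 each step; 3, 9, 27, 81 → 243.
Letter: letters move forward 2 places in the alphabet; h, j, l, n → p.
Fourth entry goes 6, 12, 24, 48 → 96 (always 3 × the first entry).
Combining the parts gives [32 | 243 | p | 96].

[32 | 243 | p | 96]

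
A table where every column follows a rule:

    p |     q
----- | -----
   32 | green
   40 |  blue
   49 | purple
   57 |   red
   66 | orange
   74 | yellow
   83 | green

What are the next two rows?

91  blue; 100  purple

Column p goes 32, 40, 49, 57, 66, 74, 83 → 91 → 100 (alternating steps +8, +9, +8, +9, …).
Column q — repeats green → blue → purple → red → orange → yellow: green, blue, purple, red, orange, yellow, green → blue → purple.
So the next two rows are 91  blue and 100  purple.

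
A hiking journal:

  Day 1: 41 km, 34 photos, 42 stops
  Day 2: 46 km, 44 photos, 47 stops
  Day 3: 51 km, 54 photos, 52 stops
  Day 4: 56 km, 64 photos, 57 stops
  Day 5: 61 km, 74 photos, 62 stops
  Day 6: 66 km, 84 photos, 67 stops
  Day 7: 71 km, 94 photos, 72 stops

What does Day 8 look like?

76 km, 104 photos, 77 stops

For the km, +5 each step: 41, 46, 51, 56, 61, 66, 71 → 76.
Photos goes 34, 44, 54, 64, 74, 84, 94 → 104 (+10 each step).
Stops goes 42, 47, 52, 57, 62, 67, 72 → 77 (+5 each step).
Putting it together: 76 km, 104 photos, 77 stops.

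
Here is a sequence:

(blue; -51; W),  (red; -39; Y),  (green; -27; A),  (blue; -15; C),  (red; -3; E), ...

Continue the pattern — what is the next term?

(green; 9; G)

Colour: repeats blue → red → green, so blue, red, green, blue, red → green.
Second component — +12 each step: -51, -39, -27, -15, -3 → 9.
Letter: W, Y, A, C, E → G (letters move forward 2 places in the alphabet, wrapping Z→A).
Combining the parts gives (green; 9; G).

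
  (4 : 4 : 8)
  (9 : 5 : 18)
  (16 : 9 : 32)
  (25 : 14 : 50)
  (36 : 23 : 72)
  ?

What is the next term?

(49 : 37 : 98)

First slot goes 4, 9, 16, 25, 36 → 49 (perfect squares: 2², 3², 4², …).
Second slot: 4, 5, 9, 14, 23 → 37 (each term is the sum of the two before it).
For the third slot, always 2 × the first slot: 8, 18, 32, 50, 72 → 98.
Putting it together: (49 : 37 : 98).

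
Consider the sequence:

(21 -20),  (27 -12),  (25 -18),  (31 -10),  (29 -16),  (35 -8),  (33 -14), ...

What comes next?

For the first part, alternating steps +6, −2, +6, −2, …: 21, 27, 25, 31, 29, 35, 33 → 39.
Second part: alternating steps +8, −6, +8, −6, …; -20, -12, -18, -10, -16, -8, -14 → -6.
Putting it together: (39 -6).

(39 -6)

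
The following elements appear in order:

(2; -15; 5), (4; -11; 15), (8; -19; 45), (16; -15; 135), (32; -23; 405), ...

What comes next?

(64; -19; 1215)

First slot: 2, 4, 8, 16, 32 → 64 (×2 each step).
Second slot — alternating steps +4, −8, +4, −8, …: -15, -11, -19, -15, -23 → -19.
Third slot — ×3 each step: 5, 15, 45, 135, 405 → 1215.
Putting it together: (64; -19; 1215).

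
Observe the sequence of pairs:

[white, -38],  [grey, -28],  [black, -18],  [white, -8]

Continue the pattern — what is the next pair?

[grey, 2]

Shade — repeats white → grey → black: white, grey, black, white → grey.
For the second coordinate, +10 each step: -38, -28, -18, -8 → 2.
So the next pair is [grey, 2].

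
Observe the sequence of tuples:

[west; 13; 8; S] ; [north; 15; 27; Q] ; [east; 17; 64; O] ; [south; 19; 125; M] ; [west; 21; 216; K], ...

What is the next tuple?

[north; 23; 343; I]

Direction — repeats west → north → east → south: west, north, east, south, west → north.
For the second entry, +2 each step: 13, 15, 17, 19, 21 → 23.
Third entry: perfect cubes: 2³, 3³, 4³, …; 8, 27, 64, 125, 216 → 343.
Letter goes S, Q, O, M, K → I (letters move back 2 places in the alphabet).
So the next tuple is [north; 23; 343; I].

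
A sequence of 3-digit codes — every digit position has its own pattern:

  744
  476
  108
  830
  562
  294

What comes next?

First digit: −3 each step, mod 10; 7, 4, 1, 8, 5, 2 → 9.
Second digit — +3 each step, mod 10: 4, 7, 0, 3, 6, 9 → 2.
Third digit: +2 each step, mod 10, so 4, 6, 8, 0, 2, 4 → 6.
So the next code is 926.

926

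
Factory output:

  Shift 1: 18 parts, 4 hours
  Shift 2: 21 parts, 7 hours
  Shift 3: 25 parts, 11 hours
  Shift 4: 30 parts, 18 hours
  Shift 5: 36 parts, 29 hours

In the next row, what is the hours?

Hours: 4, 7, 11, 18, 29 → 47 (each term is the sum of the two before it).

47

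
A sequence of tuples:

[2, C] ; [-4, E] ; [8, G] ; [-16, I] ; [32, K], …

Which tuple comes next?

First component: 2, -4, 8, -16, 32 → -64 (×(-2) each step).
Letter: letters move forward 2 places in the alphabet; C, E, G, I, K → M.
So the next tuple is [-64, M].

[-64, M]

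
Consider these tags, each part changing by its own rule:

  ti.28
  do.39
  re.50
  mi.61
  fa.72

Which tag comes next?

Note: runs through the solfège scale do→ti; ti, do, re, mi, fa → sol.
Second component: 28, 39, 50, 61, 72 → 83 (+11 each step).
So the next tag is sol.83.

sol.83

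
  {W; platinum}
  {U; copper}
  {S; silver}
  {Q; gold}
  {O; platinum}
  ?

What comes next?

{M; copper}

Letter: letters move back 2 places in the alphabet, so W, U, S, Q, O → M.
Metal: repeats platinum → copper → silver → gold; platinum, copper, silver, gold, platinum → copper.
So the next term is {M; copper}.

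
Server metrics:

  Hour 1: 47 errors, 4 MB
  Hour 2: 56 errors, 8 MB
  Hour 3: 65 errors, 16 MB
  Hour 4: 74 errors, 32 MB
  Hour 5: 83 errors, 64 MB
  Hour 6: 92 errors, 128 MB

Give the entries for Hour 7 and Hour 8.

Errors: 47, 56, 65, 74, 83, 92 → 101 → 110 (+9 each step).
MB: ×2 each step; 4, 8, 16, 32, 64, 128 → 256 → 512.
So the next two records are 101 errors, 256 MB and 110 errors, 512 MB.

101 errors, 256 MB; 110 errors, 512 MB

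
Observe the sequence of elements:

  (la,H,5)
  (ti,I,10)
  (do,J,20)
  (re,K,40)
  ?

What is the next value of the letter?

Letter: H, I, J, K → L (letters move forward 1 place in the alphabet).

L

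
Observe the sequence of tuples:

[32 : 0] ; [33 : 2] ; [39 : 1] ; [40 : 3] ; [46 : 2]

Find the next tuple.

[47 : 4]

First component — alternating steps +1, +6, +1, +6, …: 32, 33, 39, 40, 46 → 47.
Second component: 0, 2, 1, 3, 2 → 4 (alternating steps +2, −1, +2, −1, …).
So the next tuple is [47 : 4].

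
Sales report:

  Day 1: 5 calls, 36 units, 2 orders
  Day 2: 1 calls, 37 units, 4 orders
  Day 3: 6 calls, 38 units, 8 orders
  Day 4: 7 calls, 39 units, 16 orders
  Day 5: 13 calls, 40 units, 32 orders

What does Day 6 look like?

20 calls, 41 units, 64 orders

Calls goes 5, 1, 6, 7, 13 → 20 (each term is the sum of the two before it).
Units: +1 each step; 36, 37, 38, 39, 40 → 41.
Orders: 2, 4, 8, 16, 32 → 64 (×2 each step).
Putting it together: 20 calls, 41 units, 64 orders.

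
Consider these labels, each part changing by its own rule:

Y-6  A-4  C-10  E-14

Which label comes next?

Letter: Y, A, C, E → G (letters move forward 2 places in the alphabet, wrapping Z→A).
Second component: each term is the sum of the two before it, so 6, 4, 10, 14 → 24.
So the next label is G-24.

G-24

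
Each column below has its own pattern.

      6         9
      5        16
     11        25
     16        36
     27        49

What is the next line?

43  64

First component: each term is the sum of the two before it, so 6, 5, 11, 16, 27 → 43.
Second component: 9, 16, 25, 36, 49 → 64 (perfect squares: 3², 4², 5², …).
Putting it together: 43  64.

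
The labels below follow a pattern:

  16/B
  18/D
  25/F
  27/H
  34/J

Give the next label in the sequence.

36/L

First component — alternating steps +2, +7, +2, +7, …: 16, 18, 25, 27, 34 → 36.
Letter: letters move forward 2 places in the alphabet, so B, D, F, H, J → L.
Putting it together: 36/L.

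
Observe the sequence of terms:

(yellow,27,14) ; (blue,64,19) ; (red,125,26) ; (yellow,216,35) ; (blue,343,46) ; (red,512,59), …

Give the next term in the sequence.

(yellow,729,74)

Colour goes yellow, blue, red, yellow, blue, red → yellow (repeats yellow → blue → red).
Second slot — perfect cubes: 3³, 4³, 5³, …: 27, 64, 125, 216, 343, 512 → 729.
Third slot — differences are 5, 7, 9, … (increasing by 2 each time): 14, 19, 26, 35, 46, 59 → 74.
Putting it together: (yellow,729,74).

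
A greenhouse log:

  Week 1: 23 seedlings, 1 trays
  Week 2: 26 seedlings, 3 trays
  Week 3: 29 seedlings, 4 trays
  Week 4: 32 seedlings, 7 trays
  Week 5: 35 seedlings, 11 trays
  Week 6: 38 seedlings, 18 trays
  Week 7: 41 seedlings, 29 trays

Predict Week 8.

44 seedlings, 47 trays

For the seedlings, +3 each step: 23, 26, 29, 32, 35, 38, 41 → 44.
Trays: each term is the sum of the two before it, so 1, 3, 4, 7, 11, 18, 29 → 47.
Putting it together: 44 seedlings, 47 trays.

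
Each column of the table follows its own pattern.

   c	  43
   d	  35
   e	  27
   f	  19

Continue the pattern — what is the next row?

Letter: c, d, e, f → g (letters move forward 1 place in the alphabet).
Second component — −8 each step: 43, 35, 27, 19 → 11.
Putting it together: g  11.

g  11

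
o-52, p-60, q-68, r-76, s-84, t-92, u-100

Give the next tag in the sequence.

Letter: letters move forward 1 place in the alphabet, so o, p, q, r, s, t, u → v.
Second component — +8 each step: 52, 60, 68, 76, 84, 92, 100 → 108.
Putting it together: v-108.

v-108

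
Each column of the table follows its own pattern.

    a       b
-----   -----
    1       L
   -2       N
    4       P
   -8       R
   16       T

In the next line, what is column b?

Column b: letters move forward 2 places in the alphabet; L, N, P, R, T → V.

V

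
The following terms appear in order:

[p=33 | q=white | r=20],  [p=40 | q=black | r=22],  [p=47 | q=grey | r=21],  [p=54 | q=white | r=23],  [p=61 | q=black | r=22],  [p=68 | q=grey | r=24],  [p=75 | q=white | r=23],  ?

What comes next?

[p=82 | q=black | r=25]

P — +7 each step: 33, 40, 47, 54, 61, 68, 75 → 82.
Q: white, black, grey, white, black, grey, white → black (repeats white → black → grey).
R — alternating steps +2, −1, +2, −1, …: 20, 22, 21, 23, 22, 24, 23 → 25.
So the next term is [p=82 | q=black | r=25].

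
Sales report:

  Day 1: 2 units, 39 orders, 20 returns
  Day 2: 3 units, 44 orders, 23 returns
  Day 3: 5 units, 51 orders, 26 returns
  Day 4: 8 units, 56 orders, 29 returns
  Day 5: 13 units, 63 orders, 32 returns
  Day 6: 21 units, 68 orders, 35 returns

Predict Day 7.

Units — each term is the sum of the two before it: 2, 3, 5, 8, 13, 21 → 34.
Orders: alternating steps +5, +7, +5, +7, …, so 39, 44, 51, 56, 63, 68 → 75.
For the returns, +3 each step: 20, 23, 26, 29, 32, 35 → 38.
So the next record is 34 units, 75 orders, 38 returns.

34 units, 75 orders, 38 returns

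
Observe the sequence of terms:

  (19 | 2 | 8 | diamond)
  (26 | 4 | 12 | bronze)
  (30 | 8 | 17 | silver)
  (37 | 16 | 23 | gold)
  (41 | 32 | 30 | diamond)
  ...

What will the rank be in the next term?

First component: alternating steps +7, +4, +7, +4, …; 19, 26, 30, 37, 41 → 48.
Second component: 2, 4, 8, 16, 32 → 64 (×2 each step).
Third component goes 8, 12, 17, 23, 30 → 38 (differences are 4, 5, 6, … (increasing by 1 each time)).
Rank: repeats diamond → bronze → silver → gold, so diamond, bronze, silver, gold, diamond → bronze.

bronze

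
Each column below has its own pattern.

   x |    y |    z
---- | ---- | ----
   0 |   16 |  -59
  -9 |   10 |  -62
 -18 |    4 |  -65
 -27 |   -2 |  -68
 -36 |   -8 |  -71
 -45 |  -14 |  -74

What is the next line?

-54  -20  -77

Column x: 0, -9, -18, -27, -36, -45 → -54 (−9 each step).
Column y: 16, 10, 4, -2, -8, -14 → -20 (−6 each step).
Column z — −3 each step: -59, -62, -65, -68, -71, -74 → -77.
So the next line is -54  -20  -77.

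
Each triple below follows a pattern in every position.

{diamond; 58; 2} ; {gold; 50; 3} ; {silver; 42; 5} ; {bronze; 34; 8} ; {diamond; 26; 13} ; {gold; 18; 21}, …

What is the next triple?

{silver; 10; 34}

Rank: repeats diamond → gold → silver → bronze, so diamond, gold, silver, bronze, diamond, gold → silver.
For the second coordinate, −8 each step: 58, 50, 42, 34, 26, 18 → 10.
Third coordinate — each term is the sum of the two before it: 2, 3, 5, 8, 13, 21 → 34.
So the next triple is {silver; 10; 34}.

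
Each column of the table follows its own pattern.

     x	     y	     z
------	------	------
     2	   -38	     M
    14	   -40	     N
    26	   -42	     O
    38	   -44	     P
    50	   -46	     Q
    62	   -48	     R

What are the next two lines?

74  -50  S; 86  -52  T

For the column x, +12 each step: 2, 14, 26, 38, 50, 62 → 74 → 86.
Column y: −2 each step; -38, -40, -42, -44, -46, -48 → -50 → -52.
Column z: letters move forward 1 place in the alphabet, so M, N, O, P, Q, R → S → T.
So the next two lines are 74  -50  S and 86  -52  T.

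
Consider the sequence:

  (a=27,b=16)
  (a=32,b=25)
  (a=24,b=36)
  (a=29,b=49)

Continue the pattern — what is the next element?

(a=21,b=64)

A: alternating steps +5, −8, +5, −8, …; 27, 32, 24, 29 → 21.
B: perfect squares: 4², 5², 6², …, so 16, 25, 36, 49 → 64.
Putting it together: (a=21,b=64).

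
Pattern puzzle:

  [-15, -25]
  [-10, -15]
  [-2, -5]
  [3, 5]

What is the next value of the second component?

15

Second component: +10 each step, so -25, -15, -5, 5 → 15.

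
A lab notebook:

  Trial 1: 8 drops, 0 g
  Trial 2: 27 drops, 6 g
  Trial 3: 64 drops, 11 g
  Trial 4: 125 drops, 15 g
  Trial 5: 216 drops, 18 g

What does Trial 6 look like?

Drops: perfect cubes: 2³, 3³, 4³, …; 8, 27, 64, 125, 216 → 343.
G: differences are 6, 5, 4, … (decreasing by 1 each time), so 0, 6, 11, 15, 18 → 20.
Combining the parts gives 343 drops, 20 g.

343 drops, 20 g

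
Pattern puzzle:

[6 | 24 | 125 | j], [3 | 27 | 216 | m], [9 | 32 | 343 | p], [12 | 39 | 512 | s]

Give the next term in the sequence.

[21 | 48 | 729 | v]

First entry — each term is the sum of the two before it: 6, 3, 9, 12 → 21.
Second entry goes 24, 27, 32, 39 → 48 (differences are 3, 5, 7, … (increasing by 2 each time)).
Third entry: 125, 216, 343, 512 → 729 (perfect cubes: 5³, 6³, 7³, …).
Letter — letters move forward 3 places in the alphabet: j, m, p, s → v.
Combining the parts gives [21 | 48 | 729 | v].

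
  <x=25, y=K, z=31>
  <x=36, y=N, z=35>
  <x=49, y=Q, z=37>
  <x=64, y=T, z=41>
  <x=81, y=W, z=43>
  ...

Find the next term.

X: perfect squares: 5², 6², 7², …, so 25, 36, 49, 64, 81 → 100.
Y — letters move forward 3 places in the alphabet: K, N, Q, T, W → Z.
Z — alternating steps +4, +2, +4, +2, …: 31, 35, 37, 41, 43 → 47.
So the next term is <x=100, y=Z, z=47>.

<x=100, y=Z, z=47>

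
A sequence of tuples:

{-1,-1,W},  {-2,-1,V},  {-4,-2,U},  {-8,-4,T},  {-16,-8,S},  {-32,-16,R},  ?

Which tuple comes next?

First slot goes -1, -2, -4, -8, -16, -32 → -64 (×2 each step).
Second slot: always the previous value of the first slot, so -1, -1, -2, -4, -8, -16 → -32.
Letter: letters move back 1 place in the alphabet; W, V, U, T, S, R → Q.
Putting it together: {-64,-32,Q}.

{-64,-32,Q}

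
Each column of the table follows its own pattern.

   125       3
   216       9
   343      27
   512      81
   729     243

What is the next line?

1000  729

First component goes 125, 216, 343, 512, 729 → 1000 (perfect cubes: 5³, 6³, 7³, …).
Second component — ×3 each step: 3, 9, 27, 81, 243 → 729.
Combining the parts gives 1000  729.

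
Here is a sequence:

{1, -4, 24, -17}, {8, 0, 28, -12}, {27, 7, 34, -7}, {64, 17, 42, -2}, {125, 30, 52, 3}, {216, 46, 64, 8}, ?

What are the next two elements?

{343, 65, 78, 13}, {512, 87, 94, 18}

First value: 1, 8, 27, 64, 125, 216 → 343 → 512 (perfect cubes: 1³, 2³, 3³, …).
Second value: differences are 4, 7, 10, … (increasing by 3 each time), so -4, 0, 7, 17, 30, 46 → 65 → 87.
For the third value, differences are 4, 6, 8, … (increasing by 2 each time): 24, 28, 34, 42, 52, 64 → 78 → 94.
Fourth value: +5 each step, so -17, -12, -7, -2, 3, 8 → 13 → 18.
So the next two elements are {343, 65, 78, 13} and {512, 87, 94, 18}.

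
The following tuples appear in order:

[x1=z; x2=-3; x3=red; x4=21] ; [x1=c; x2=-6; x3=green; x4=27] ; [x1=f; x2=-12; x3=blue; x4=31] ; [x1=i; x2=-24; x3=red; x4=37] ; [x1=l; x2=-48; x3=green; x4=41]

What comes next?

[x1=o; x2=-96; x3=blue; x4=47]

For the x1, letters move forward 3 places in the alphabet, wrapping Z→A: z, c, f, i, l → o.
For the x2, ×2 each step: -3, -6, -12, -24, -48 → -96.
X3 goes red, green, blue, red, green → blue (repeats red → green → blue).
X4: alternating steps +6, +4, +6, +4, …, so 21, 27, 31, 37, 41 → 47.
Putting it together: [x1=o; x2=-96; x3=blue; x4=47].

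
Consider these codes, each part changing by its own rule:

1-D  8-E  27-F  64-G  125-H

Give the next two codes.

216-I then 343-J

First component: perfect cubes: 1³, 2³, 3³, …, so 1, 8, 27, 64, 125 → 216 → 343.
Letter: letters move forward 1 place in the alphabet; D, E, F, G, H → I → J.
Putting the parts together: 216-I and then 343-J.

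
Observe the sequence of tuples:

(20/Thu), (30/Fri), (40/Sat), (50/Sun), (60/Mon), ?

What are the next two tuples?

(70/Tue), (80/Wed)

First value goes 20, 30, 40, 50, 60 → 70 → 80 (+10 each step).
Day: runs through the weekdays Mon→Sun; Thu, Fri, Sat, Sun, Mon → Tue → Wed.
Putting the parts together: (70/Tue) and then (80/Wed).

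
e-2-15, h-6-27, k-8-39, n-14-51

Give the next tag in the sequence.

Letter: letters move forward 3 places in the alphabet, so e, h, k, n → q.
For the second component, each term is the sum of the two before it: 2, 6, 8, 14 → 22.
Third component goes 15, 27, 39, 51 → 63 (+12 each step).
So the next tag is q-22-63.

q-22-63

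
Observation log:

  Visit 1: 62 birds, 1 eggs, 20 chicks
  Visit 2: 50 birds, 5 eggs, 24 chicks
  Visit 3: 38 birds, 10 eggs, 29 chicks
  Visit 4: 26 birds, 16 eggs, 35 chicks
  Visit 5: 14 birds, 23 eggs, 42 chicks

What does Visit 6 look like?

2 birds, 31 eggs, 50 chicks

Birds — −12 each step: 62, 50, 38, 26, 14 → 2.
Eggs goes 1, 5, 10, 16, 23 → 31 (differences are 4, 5, 6, … (increasing by 1 each time)).
Chicks: differences are 4, 5, 6, … (increasing by 1 each time), so 20, 24, 29, 35, 42 → 50.
Combining the parts gives 2 birds, 31 eggs, 50 chicks.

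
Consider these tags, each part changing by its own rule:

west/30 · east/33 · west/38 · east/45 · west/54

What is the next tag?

east/65

For the direction, alternates west ↔ east: west, east, west, east, west → east.
Second component — differences are 3, 5, 7, … (increasing by 2 each time): 30, 33, 38, 45, 54 → 65.
Combining the parts gives east/65.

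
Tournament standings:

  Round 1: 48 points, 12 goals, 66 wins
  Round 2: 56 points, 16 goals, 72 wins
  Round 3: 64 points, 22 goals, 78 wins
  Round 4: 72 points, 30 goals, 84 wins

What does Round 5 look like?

80 points, 40 goals, 90 wins

Points — +8 each step: 48, 56, 64, 72 → 80.
Goals — differences are 4, 6, 8, … (increasing by 2 each time): 12, 16, 22, 30 → 40.
For the wins, +6 each step: 66, 72, 78, 84 → 90.
Putting it together: 80 points, 40 goals, 90 wins.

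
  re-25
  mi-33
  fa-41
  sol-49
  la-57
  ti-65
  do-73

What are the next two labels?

Note — runs through the solfège scale do→ti: re, mi, fa, sol, la, ti, do → re → mi.
Second component: +8 each step; 25, 33, 41, 49, 57, 65, 73 → 81 → 89.
So the next two labels are re-81 and mi-89.

re-81 then mi-89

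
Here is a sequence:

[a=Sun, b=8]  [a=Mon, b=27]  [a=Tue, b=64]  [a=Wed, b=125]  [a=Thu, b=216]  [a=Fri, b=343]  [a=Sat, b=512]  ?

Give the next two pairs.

For the a, runs through the weekdays Mon→Sun: Sun, Mon, Tue, Wed, Thu, Fri, Sat → Sun → Mon.
B: 8, 27, 64, 125, 216, 343, 512 → 729 → 1000 (perfect cubes: 2³, 3³, 4³, …).
Putting the parts together: [a=Sun, b=729] and then [a=Mon, b=1000].

[a=Sun, b=729], [a=Mon, b=1000]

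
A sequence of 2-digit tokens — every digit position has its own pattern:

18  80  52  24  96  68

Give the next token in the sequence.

30

For the first digit, −3 each step, mod 10: 1, 8, 5, 2, 9, 6 → 3.
Second digit: 8, 0, 2, 4, 6, 8 → 0 (+2 each step, mod 10).
Putting it together: 30.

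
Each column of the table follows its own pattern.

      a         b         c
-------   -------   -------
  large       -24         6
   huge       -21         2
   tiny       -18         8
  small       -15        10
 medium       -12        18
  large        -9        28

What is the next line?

huge  -6  46

Column a: repeats large → huge → tiny → small → medium, so large, huge, tiny, small, medium, large → huge.
Column b: +3 each step; -24, -21, -18, -15, -12, -9 → -6.
Column c: each term is the sum of the two before it; 6, 2, 8, 10, 18, 28 → 46.
Putting it together: huge  -6  46.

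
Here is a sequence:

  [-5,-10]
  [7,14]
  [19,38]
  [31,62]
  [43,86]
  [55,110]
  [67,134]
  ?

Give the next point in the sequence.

[79,158]

First entry — +12 each step: -5, 7, 19, 31, 43, 55, 67 → 79.
For the second entry, always 2 × the first entry: -10, 14, 38, 62, 86, 110, 134 → 158.
So the next point is [79,158].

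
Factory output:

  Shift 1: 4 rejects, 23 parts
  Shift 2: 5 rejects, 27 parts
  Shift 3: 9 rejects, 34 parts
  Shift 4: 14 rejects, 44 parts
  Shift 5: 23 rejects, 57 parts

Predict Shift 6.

For the rejects, each term is the sum of the two before it: 4, 5, 9, 14, 23 → 37.
Parts goes 23, 27, 34, 44, 57 → 73 (differences are 4, 7, 10, … (increasing by 3 each time)).
Putting it together: 37 rejects, 73 parts.

37 rejects, 73 parts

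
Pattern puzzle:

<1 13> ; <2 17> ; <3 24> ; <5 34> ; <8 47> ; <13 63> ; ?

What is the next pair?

For the first value, each term is the sum of the two before it: 1, 2, 3, 5, 8, 13 → 21.
For the second value, differences are 4, 7, 10, … (increasing by 3 each time): 13, 17, 24, 34, 47, 63 → 82.
Putting it together: <21 82>.

<21 82>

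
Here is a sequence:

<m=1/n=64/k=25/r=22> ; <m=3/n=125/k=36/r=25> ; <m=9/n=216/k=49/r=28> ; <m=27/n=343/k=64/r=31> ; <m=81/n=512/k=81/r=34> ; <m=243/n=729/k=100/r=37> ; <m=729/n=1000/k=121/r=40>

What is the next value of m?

2187

M goes 1, 3, 9, 27, 81, 243, 729 → 2187 (×3 each step).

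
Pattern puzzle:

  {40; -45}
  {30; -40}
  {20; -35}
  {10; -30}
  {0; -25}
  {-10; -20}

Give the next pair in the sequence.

{-20; -15}

First component: 40, 30, 20, 10, 0, -10 → -20 (−10 each step).
Second component: -45, -40, -35, -30, -25, -20 → -15 (+5 each step).
Putting it together: {-20; -15}.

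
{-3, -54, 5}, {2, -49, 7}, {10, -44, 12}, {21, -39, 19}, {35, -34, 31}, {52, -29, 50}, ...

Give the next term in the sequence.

First coordinate — differences are 5, 8, 11, … (increasing by 3 each time): -3, 2, 10, 21, 35, 52 → 72.
Second coordinate: -54, -49, -44, -39, -34, -29 → -24 (+5 each step).
Third coordinate goes 5, 7, 12, 19, 31, 50 → 81 (each term is the sum of the two before it).
So the next term is {72, -24, 81}.

{72, -24, 81}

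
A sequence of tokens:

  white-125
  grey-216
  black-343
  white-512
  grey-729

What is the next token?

Shade: white, grey, black, white, grey → black (repeats white → grey → black).
Second component: perfect cubes: 5³, 6³, 7³, …; 125, 216, 343, 512, 729 → 1000.
Combining the parts gives black-1000.

black-1000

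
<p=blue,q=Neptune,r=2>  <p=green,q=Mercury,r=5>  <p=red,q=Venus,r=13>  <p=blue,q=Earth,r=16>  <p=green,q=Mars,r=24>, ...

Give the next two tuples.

P: repeats blue → green → red, so blue, green, red, blue, green → red → blue.
Q: Neptune, Mercury, Venus, Earth, Mars → Jupiter → Saturn (runs through the planets Mercury→Neptune).
R: alternating steps +3, +8, +3, +8, …; 2, 5, 13, 16, 24 → 27 → 35.
So the next two tuples are <p=red,q=Jupiter,r=27> and <p=blue,q=Saturn,r=35>.

<p=red,q=Jupiter,r=27>, <p=blue,q=Saturn,r=35>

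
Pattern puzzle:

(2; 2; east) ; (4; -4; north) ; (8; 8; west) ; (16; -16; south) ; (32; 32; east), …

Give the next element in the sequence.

First coordinate goes 2, 4, 8, 16, 32 → 64 (×2 each step).
Second coordinate: ×(-2) each step; 2, -4, 8, -16, 32 → -64.
Direction: east, north, west, south, east → north (repeats east → north → west → south).
So the next element is (64; -64; north).

(64; -64; north)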